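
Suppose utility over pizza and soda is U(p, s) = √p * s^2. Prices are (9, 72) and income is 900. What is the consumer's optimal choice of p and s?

p* = 20, s* = 10

MU_p = 0.5·p^(-0.5)·s^2 and MU_s = 2·√p·s.
MRS = MU_p/MU_s = (0.25)·s/p.
Tangency: set MRS = p_p/p_s = 9/72 = 0.125.
So (0.25)·s/p = 0.125, i.e. s = 0.5·p.
Substitute into the budget 9·p + 72·s = 900: 45·p = 900, so p* = 20.
Then s* = 0.5·20 = 10.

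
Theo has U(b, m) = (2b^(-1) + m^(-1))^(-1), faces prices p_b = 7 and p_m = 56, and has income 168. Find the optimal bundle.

For CES with ρ = -1, MRS = (2/1)·(m/b)^2.
Tangency: set MRS = p_b/p_m = 7/56 = 0.125.
So (m/b)^2 = 1/16; taking the square root, m/b = 0.25, i.e. m = 0.25·b.
Substitute into the budget 7·b + 56·m = 168: 21·b = 168, so b* = 8 and m* = 0.25·8 = 2.

b* = 8, m* = 2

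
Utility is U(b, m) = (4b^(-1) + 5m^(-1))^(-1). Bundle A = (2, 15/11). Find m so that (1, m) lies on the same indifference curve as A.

m = 3

U depends on (b, m) only through S = 4b^(-1) + 5m^(-1), so equal utility means equal S. At (2, 15/11): S = 17/3.
With b = 1: 4·1^(-1) = 4, so 5m^(-1) = 17/3 − 4 = 5/3, i.e. m^(-1) = 1/3.
Hence m = 1/(1/3) = 3.
Check: U(1, 3) = 0.1765.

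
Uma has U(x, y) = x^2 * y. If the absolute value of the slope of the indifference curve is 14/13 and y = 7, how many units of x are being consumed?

MU_x = 2·x·y and MU_y = x^2.
MRS = MU_x/MU_y = (2/1)·y/x.
Substitute y = 7: MRS = 14/x. Setting 14/x = 14/13 gives x = 14/(14/13) = 13.

x = 13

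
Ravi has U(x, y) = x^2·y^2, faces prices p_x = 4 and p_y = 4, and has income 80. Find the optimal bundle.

x* = 10, y* = 10

MU_x = 2·x·y^2 and MU_y = 2·x^2·y.
MRS = MU_x/MU_y = y/x.
Tangency: set MRS = p_x/p_y = 4/4 = 1.
So y/x = 1, i.e. y = x.
Substitute into the budget 4·x + 4·y = 80: 8·x = 80, so x* = 10.
Then y* = 10.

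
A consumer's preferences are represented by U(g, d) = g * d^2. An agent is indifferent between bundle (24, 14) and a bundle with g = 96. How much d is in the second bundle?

U(24, 14) = 4704.
Set U(96, d) = 4704 and solve.
With g = 96: d^2 = 4704/96 = 49; taking the square root, d = 7.
Check: U(96, 7) = 4704.

d = 7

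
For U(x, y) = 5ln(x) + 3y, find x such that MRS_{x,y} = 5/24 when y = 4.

x = 8

MU_x = 5/x, MU_y = 3.
MRS = 5/x ÷ 3.
MRS depends only on x: (5/3)/x = 5/24 ⇒ x = (5/3)/(5/24) = 8.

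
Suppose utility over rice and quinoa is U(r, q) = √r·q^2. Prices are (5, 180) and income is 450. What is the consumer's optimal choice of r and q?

MU_r = 0.5·r^(-0.5)·q^2 and MU_q = 2·√r·q.
MRS = MU_r/MU_q = (0.25)·q/r.
Tangency: set MRS = p_r/p_q = 5/180 = 1/36.
So (0.25)·q/r = 1/36, i.e. q = (1/9)·r.
Substitute into the budget 5·r + 180·q = 450: 25·r = 450, so r* = 18.
Then q* = (1/9)·18 = 2.

r* = 18, q* = 2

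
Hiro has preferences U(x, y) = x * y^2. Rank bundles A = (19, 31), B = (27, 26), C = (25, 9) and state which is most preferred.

Bundle A

Evaluate utility at each bundle:
U(A) = 18259.
U(B) = 18252.
U(C) = 2025.
Highest utility is A, so A ≻ B ≻ C.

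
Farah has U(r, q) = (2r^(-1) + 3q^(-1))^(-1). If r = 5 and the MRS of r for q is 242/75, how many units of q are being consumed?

q = 11

For CES with ρ = -1, MRS = (2/3)·(q/r)^2.
Setting (2/3)·(q/5)^2 = 242/75 gives (q/5)^2 = 121/25, so q/5 = 2.2 and q = 11.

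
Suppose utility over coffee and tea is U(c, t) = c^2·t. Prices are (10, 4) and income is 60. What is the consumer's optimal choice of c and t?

c* = 4, t* = 5

MU_c = 2·c·t and MU_t = c^2.
MRS = MU_c/MU_t = (2/1)·t/c.
Tangency: set MRS = p_c/p_t = 10/4 = 2.5.
So (2/1)·t/c = 2.5, i.e. t = 1.25·c.
Substitute into the budget 10·c + 4·t = 60: 15·c = 60, so c* = 4.
Then t* = 1.25·4 = 5.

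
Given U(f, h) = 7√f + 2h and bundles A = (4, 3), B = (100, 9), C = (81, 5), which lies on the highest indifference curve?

Evaluate utility at each bundle:
U(A) = 20.000.
U(B) = 88.000.
U(C) = 73.000.
Highest utility is B, so B ≻ C ≻ A.

Bundle B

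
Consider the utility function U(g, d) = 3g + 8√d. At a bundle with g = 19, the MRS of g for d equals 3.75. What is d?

d = 25

MU_g = 3, MU_d = 8/(2√d).
MRS = 3 ÷ (8/(2√d)).
MRS depends only on d: 0.75·√d = 3.75 ⇒ √d = 3.75/0.75 = 5 ⇒ d = 25.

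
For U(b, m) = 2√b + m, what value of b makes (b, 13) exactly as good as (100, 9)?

b = 64

U(100, 9) = 29.
Set U(b, 13) = 29 and solve.
With m = 13: 2√b = 29 − 13 = 16, so √b = 8 and b = 64.
Check: U(64, 13) = 29.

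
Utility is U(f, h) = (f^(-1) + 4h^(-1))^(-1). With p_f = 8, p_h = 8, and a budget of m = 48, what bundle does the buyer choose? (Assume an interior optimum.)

For CES with ρ = -1, MRS = (1/4)·(h/f)^2.
Tangency: set MRS = p_f/p_h = 8/8 = 1.
So (h/f)^2 = 4; taking the square root, h/f = 2, i.e. h = 2·f.
Substitute into the budget 8·f + 8·h = 48: 24·f = 48, so f* = 2 and h* = 2·2 = 4.

f* = 2, h* = 4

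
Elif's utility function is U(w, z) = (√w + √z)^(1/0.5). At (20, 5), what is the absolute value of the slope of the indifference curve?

For CES with ρ = 0.5, MRS = √(z/w).
At (20, 5): MRS = 0.5.
The indifference curve has slope −0.5 at this bundle.

MRS = 0.5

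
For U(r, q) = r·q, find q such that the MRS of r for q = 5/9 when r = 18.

q = 10

MU_r = q and MU_q = r.
MRS = MU_r/MU_q = q/r.
Substitute r = 18: MRS = q/18. Setting q/18 = 5/9 gives q = (5/9)·18 = 10.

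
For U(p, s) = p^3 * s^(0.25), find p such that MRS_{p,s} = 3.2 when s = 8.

MU_p = 3·p^2·s^(0.25) and MU_s = 0.25·p^3·s^(-0.75).
MRS = MU_p/MU_s = (12)·s/p.
Substitute s = 8: MRS = 96/p. Setting 96/p = 3.2 gives p = 96/3.2 = 30.

p = 30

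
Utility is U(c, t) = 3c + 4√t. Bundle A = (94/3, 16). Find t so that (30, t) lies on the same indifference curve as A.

t = 25

U(94/3, 16) = 110.
Set U(30, t) = 110 and solve.
With c = 30: 4√t = 110 − 3·30 = 20, so √t = 5 and t = 25.
Check: U(30, 25) = 110.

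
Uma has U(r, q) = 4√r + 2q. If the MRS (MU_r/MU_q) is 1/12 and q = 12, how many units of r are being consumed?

MU_r = 4/(2√r), MU_q = 2.
MRS = 4/(2√r) ÷ 2.
MRS depends only on r: 1/√r = 1/12 ⇒ √r = 1/(1/12) = 12 ⇒ r = 144.

r = 144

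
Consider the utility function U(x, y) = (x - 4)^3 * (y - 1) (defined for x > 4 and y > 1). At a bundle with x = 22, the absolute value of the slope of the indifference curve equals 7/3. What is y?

MU_x = 3·(x−4)^2·(y−1), MU_y = (x−4)^3.
MRS = (3/1)·(y−1)/(x−4).
Substitute x = 22: MRS = (y − 1)/6. Setting this equal to 7/3 gives y − 1 = (7/3)·6 = 14, so y = 15.

y = 15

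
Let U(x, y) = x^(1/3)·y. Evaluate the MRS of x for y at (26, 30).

MU_x = 1/3·x^(-2/3)·y and MU_y = x^(1/3).
MRS = MU_x/MU_y = (1/3)·y/x.
At (26, 30): MRS = 5/13.
So at (26, 30) the consumer would give up 5/13 units of y for one more unit of x.

MRS = 5/13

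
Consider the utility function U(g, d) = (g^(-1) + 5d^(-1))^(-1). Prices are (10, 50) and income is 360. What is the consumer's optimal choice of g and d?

For CES with ρ = -1, MRS = (1/5)·(d/g)^2.
Tangency: set MRS = p_g/p_d = 10/50 = 0.2.
So (d/g)^2 = 1; taking the square root, d/g = 1, i.e. d = g.
Substitute into the budget 10·g + 50·d = 360: 60·g = 360, so g* = 6 and d* = 6.

g* = 6, d* = 6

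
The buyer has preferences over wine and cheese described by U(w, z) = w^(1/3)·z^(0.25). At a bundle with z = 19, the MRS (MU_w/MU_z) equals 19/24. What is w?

w = 32

MU_w = 1/3·w^(-2/3)·z^(0.25) and MU_z = 0.25·w^(1/3)·z^(-0.75).
MRS = MU_w/MU_z = (4/3)·z/w.
Substitute z = 19: MRS = (76/3)/w. Setting (76/3)/w = 19/24 gives w = (76/3)/(19/24) = 32.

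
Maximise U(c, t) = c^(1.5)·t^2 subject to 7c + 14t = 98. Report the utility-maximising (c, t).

c* = 6, t* = 4

MU_c = 1.5·√c·t^2 and MU_t = 2·c^(1.5)·t.
MRS = MU_c/MU_t = (0.75)·t/c.
Tangency: set MRS = p_c/p_t = 7/14 = 0.5.
So (0.75)·t/c = 0.5, i.e. t = (2/3)·c.
Substitute into the budget 7·c + 14·t = 98: (49/3)·c = 98, so c* = 6.
Then t* = (2/3)·6 = 4.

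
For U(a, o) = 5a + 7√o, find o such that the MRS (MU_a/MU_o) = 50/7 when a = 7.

MU_a = 5, MU_o = 7/(2√o).
MRS = 5 ÷ (7/(2√o)).
MRS depends only on o: (10/7)·√o = 50/7 ⇒ √o = (50/7)/(10/7) = 5 ⇒ o = 25.

o = 25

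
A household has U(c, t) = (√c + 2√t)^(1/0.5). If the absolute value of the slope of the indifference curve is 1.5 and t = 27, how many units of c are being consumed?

c = 3

For CES with ρ = 0.5, MRS = (1/2)·√(t/c).
Setting (1/2)·√(27/c) = 1.5 gives √(27/c) = 3, so 27/c = 9 and c = 3.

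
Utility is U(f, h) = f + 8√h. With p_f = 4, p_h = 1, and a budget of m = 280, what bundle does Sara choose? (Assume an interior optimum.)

MU_f = 1, MU_h = 8/(2√h).
MRS = 1 ÷ (8/(2√h)).
Tangency: set MRS = p_f/p_h = 4/1 = 4.
MRS depends only on h: 0.25·√h = 4 ⇒ √h = 4/0.25 = 16 ⇒ h* = 256.
From the budget, 4·f = 280 − 1·256 = 24, so f* = 6.

f* = 6, h* = 256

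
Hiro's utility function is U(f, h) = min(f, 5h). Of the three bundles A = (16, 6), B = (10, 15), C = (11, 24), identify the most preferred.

Evaluate utility at each bundle:
U(A) = 16.
U(B) = 10.
U(C) = 11.
Highest utility is A, so A ≻ C ≻ B.

Bundle A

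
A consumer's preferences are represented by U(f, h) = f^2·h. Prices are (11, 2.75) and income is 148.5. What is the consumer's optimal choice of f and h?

MU_f = 2·f·h and MU_h = f^2.
MRS = MU_f/MU_h = (2/1)·h/f.
Tangency: set MRS = p_f/p_h = 11/2.75 = 4.
So (2/1)·h/f = 4, i.e. h = 2·f.
Substitute into the budget 11·f + 2.75·h = 148.5: 16.5·f = 148.5, so f* = 9.
Then h* = 2·9 = 18.

f* = 9, h* = 18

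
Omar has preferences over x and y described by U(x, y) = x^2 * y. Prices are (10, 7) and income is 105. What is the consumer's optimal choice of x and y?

x* = 7, y* = 5

MU_x = 2·x·y and MU_y = x^2.
MRS = MU_x/MU_y = (2/1)·y/x.
Tangency: set MRS = p_x/p_y = 10/7.
So (2/1)·y/x = 10/7, i.e. y = (5/7)·x.
Substitute into the budget 10·x + 7·y = 105: 15·x = 105, so x* = 7.
Then y* = (5/7)·7 = 5.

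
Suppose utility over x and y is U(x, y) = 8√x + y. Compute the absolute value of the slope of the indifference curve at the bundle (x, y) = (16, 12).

MU_x = 8/(2√x), MU_y = 1.
MRS = 8/(2√x) ÷ 1.
At (16, 12): MRS = 1.
So at (16, 12) the consumer would give up 1 units of y for one more unit of x.

MRS = 1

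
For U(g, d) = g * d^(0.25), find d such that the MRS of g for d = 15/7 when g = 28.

MU_g = d^(0.25) and MU_d = 0.25·g·d^(-0.75).
MRS = MU_g/MU_d = (4)·d/g.
Substitute g = 28: MRS = d/7. Setting d/7 = 15/7 gives d = (15/7)·7 = 15.

d = 15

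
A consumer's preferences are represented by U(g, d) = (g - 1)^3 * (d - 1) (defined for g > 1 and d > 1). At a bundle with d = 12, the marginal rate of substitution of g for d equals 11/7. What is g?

MU_g = 3·(g−1)^2·(d−1), MU_d = (g−1)^3.
MRS = (3/1)·(d−1)/(g−1).
Substitute d = 12: MRS = 33/(g − 1). Setting this equal to 11/7 gives g − 1 = 33/(11/7) = 21, so g = 22.

g = 22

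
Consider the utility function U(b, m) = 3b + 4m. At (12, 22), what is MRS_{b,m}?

MRS = 0.75

MU_b = 3, MU_m = 4, so MRS = 3/4 = 0.75 at every bundle.
At (12, 22): MRS = 0.75.
So at (12, 22) the consumer would give up 0.75 units of m for one more unit of b.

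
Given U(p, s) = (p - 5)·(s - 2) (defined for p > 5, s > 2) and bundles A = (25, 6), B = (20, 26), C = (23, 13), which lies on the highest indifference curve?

Evaluate utility at each bundle:
U(A) = 80.
U(B) = 360.
U(C) = 198.
Highest utility is B, so B ≻ C ≻ A.

Bundle B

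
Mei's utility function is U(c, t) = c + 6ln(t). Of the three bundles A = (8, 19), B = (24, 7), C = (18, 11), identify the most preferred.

Bundle B

Evaluate utility at each bundle:
U(A) = 25.667.
U(B) = 35.675.
U(C) = 32.387.
Highest utility is B, so B ≻ C ≻ A.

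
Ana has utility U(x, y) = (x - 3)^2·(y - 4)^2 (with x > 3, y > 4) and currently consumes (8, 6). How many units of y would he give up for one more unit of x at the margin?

MU_x = 2·(x−3)·(y−4)^2, MU_y = 2·(x−3)^2·(y−4).
MRS = (y−4)/(x−3).
At (8, 6): MRS = 0.4.
The indifference curve has slope −0.4 at this bundle.

MRS = 0.4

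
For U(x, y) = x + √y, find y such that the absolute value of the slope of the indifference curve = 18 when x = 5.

y = 81

MU_x = 1, MU_y = 1/(2√y).
MRS = 1 ÷ (1/(2√y)).
MRS depends only on y: 2·√y = 18 ⇒ √y = 18/2 = 9 ⇒ y = 81.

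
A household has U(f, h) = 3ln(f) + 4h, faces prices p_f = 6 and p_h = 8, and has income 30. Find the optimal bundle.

f* = 1, h* = 3

MU_f = 3/f, MU_h = 4.
MRS = 3/f ÷ 4.
Tangency: set MRS = p_f/p_h = 6/8 = 0.75.
MRS depends only on f: 0.75/f = 0.75 ⇒ f* = 0.75/0.75 = 1.
From the budget, 8·h = 30 − 6·1 = 24, so h* = 3.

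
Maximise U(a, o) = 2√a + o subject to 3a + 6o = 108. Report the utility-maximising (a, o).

a* = 4, o* = 16

MU_a = 2/(2√a), MU_o = 1.
MRS = 2/(2√a) ÷ 1.
Tangency: set MRS = p_a/p_o = 3/6 = 0.5.
MRS depends only on a: 1/√a = 0.5 ⇒ √a = 1/0.5 = 2 ⇒ a* = 4.
From the budget, 6·o = 108 − 3·4 = 96, so o* = 16.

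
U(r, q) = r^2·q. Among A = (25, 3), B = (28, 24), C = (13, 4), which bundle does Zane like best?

Bundle B

Evaluate utility at each bundle:
U(A) = 1875.
U(B) = 18816.
U(C) = 676.
Highest utility is B, so B ≻ A ≻ C.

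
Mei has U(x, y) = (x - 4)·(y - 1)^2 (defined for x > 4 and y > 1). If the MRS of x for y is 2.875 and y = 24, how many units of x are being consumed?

MU_x = (y−1)^2, MU_y = 2·(x−4)·(y−1).
MRS = (1/2)·(y−1)/(x−4).
Substitute y = 24: MRS = 11.5/(x − 4). Setting this equal to 2.875 gives x − 4 = 11.5/2.875 = 4, so x = 8.

x = 8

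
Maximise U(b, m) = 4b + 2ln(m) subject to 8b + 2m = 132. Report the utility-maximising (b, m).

MU_b = 4, MU_m = 2/m.
MRS = 4 ÷ (2/m).
Tangency: set MRS = p_b/p_m = 8/2 = 4.
MRS depends only on m: 2·m = 4 ⇒ m* = 4/2 = 2.
From the budget, 8·b = 132 − 2·2 = 128, so b* = 16.

b* = 16, m* = 2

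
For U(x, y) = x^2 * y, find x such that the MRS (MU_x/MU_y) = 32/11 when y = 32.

MU_x = 2·x·y and MU_y = x^2.
MRS = MU_x/MU_y = (2/1)·y/x.
Substitute y = 32: MRS = 64/x. Setting 64/x = 32/11 gives x = 64/(32/11) = 22.

x = 22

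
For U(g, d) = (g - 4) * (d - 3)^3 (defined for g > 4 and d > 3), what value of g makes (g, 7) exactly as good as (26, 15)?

U(26, 15) = 38016.
Set U(g, 7) = 38016 and solve.
With d = 7: (7 − 3)^3 = 64, so (g − 4) = 38016/64 = 594.
So g = 4 + 594 = 598.
Check: U(598, 7) = 38016.

g = 598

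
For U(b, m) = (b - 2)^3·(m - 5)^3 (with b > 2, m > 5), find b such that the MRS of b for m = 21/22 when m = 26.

b = 24

MU_b = 3·(b−2)^2·(m−5)^3, MU_m = 3·(b−2)^3·(m−5)^2.
MRS = (m−5)/(b−2).
Substitute m = 26: MRS = 21/(b − 2). Setting this equal to 21/22 gives b − 2 = 21/(21/22) = 22, so b = 24.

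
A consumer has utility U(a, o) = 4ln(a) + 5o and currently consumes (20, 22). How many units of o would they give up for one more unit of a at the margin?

MRS = 1/25

MU_a = 4/a, MU_o = 5.
MRS = 4/a ÷ 5.
At (20, 22): MRS = 1/25.
So at (20, 22) the consumer would give up 1/25 units of o for one more unit of a.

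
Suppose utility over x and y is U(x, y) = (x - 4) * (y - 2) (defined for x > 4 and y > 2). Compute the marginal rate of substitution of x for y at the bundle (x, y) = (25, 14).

MU_x = (y−2), MU_y = (x−4).
MRS = (y−2)/(x−4).
At (25, 14): MRS = 4/7.
That is, one extra unit of x is worth 4/7 units of y at the margin.

MRS = 4/7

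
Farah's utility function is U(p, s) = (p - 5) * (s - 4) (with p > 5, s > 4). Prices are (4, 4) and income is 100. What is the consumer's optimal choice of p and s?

p* = 13, s* = 12

MU_p = (s−4), MU_s = (p−5).
MRS = (s−4)/(p−5).
Tangency: set MRS = p_p/p_s = 4/4 = 1.
So (s − 4)/(p − 5) = 1, i.e. (s − 4) = (p − 5).
Rewrite the budget in excess-of-subsistence terms: 4·(p − 5) + 4·(s − 4) = 100 − 4·5 − 4·4 = 64.
Substituting, 8·(p − 5) = 64, so p − 5 = 8 and p* = 13.
Then s − 4 = 8, so s* = 12.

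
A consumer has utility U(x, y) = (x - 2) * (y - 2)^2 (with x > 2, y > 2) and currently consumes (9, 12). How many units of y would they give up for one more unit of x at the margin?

MU_x = (y−2)^2, MU_y = 2·(x−2)·(y−2).
MRS = (1/2)·(y−2)/(x−2).
At (9, 12): MRS = 5/7.
So at (9, 12) the consumer would give up 5/7 units of y for one more unit of x.

MRS = 5/7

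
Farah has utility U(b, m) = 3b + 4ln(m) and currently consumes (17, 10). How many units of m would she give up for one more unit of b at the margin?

MRS = 7.5

MU_b = 3, MU_m = 4/m.
MRS = 3 ÷ (4/m).
At (17, 10): MRS = 7.5.
The indifference curve has slope −7.5 at this bundle.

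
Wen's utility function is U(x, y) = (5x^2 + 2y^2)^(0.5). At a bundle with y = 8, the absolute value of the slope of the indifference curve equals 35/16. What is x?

For CES with ρ = 2, MRS = (5/2)·(y/x)^(-1).
Setting (5/2)·(8/x)^(-1) = 35/16 gives (8/x)^(-1) = 0.875, so 8/x = 8/7 and x = 7.

x = 7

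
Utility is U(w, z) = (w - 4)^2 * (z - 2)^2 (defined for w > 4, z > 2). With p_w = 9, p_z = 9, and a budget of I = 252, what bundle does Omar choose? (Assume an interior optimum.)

w* = 15, z* = 13

MU_w = 2·(w−4)·(z−2)^2, MU_z = 2·(w−4)^2·(z−2).
MRS = (z−2)/(w−4).
Tangency: set MRS = p_w/p_z = 9/9 = 1.
So (z − 2)/(w − 4) = 1, i.e. (z − 2) = (w − 4).
Rewrite the budget in excess-of-subsistence terms: 9·(w − 4) + 9·(z − 2) = 252 − 9·4 − 9·2 = 198.
Substituting, 18·(w − 4) = 198, so w − 4 = 11 and w* = 15.
Then z − 2 = 11, so z* = 13.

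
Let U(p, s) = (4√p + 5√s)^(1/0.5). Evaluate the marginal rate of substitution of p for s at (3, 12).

MRS = 1.6

For CES with ρ = 0.5, MRS = (4/5)·√(s/p).
At (3, 12): MRS = 1.6.
The indifference curve has slope −1.6 at this bundle.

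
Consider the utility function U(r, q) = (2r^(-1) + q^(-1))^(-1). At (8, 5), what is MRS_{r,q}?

MRS = 25/32

For CES with ρ = -1, MRS = (2/1)·(q/r)^2.
At (8, 5): MRS = 25/32.
The indifference curve has slope −25/32 at this bundle.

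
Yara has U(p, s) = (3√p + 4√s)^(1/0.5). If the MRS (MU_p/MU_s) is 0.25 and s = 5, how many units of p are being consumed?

For CES with ρ = 0.5, MRS = (3/4)·√(s/p).
Setting (3/4)·√(5/p) = 0.25 gives √(5/p) = 1/3, so 5/p = 1/9 and p = 45.

p = 45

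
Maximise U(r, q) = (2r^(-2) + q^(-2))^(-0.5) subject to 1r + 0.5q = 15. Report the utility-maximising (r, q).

For CES with ρ = -2, MRS = (2/1)·(q/r)^3.
Tangency: set MRS = p_r/p_q = 1/0.5 = 2.
So (q/r)^3 = 1; taking the cube root, q/r = 1, i.e. q = r.
Substitute into the budget 1·r + 0.5·q = 15: 1.5·r = 15, so r* = 10 and q* = 10.

r* = 10, q* = 10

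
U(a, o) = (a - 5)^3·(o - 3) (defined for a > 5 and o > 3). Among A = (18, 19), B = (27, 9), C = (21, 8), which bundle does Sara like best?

Bundle B

Evaluate utility at each bundle:
U(A) = 35152.
U(B) = 63888.
U(C) = 20480.
Highest utility is B, so B ≻ A ≻ C.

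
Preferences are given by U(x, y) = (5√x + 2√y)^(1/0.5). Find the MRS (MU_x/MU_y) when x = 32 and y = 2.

For CES with ρ = 0.5, MRS = (5/2)·√(y/x).
At (32, 2): MRS = 0.625.
The indifference curve has slope −0.625 at this bundle.

MRS = 0.625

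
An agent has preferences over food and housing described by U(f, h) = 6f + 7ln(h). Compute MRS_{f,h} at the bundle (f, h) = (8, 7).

MU_f = 6, MU_h = 7/h.
MRS = 6 ÷ (7/h).
At (8, 7): MRS = 6.
So at (8, 7) the consumer would give up 6 units of h for one more unit of f.

MRS = 6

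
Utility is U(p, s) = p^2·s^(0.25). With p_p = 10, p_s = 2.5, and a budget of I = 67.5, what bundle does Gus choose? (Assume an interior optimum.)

MU_p = 2·p·s^(0.25) and MU_s = 0.25·p^2·s^(-0.75).
MRS = MU_p/MU_s = (8)·s/p.
Tangency: set MRS = p_p/p_s = 10/2.5 = 4.
So (8)·s/p = 4, i.e. s = 0.5·p.
Substitute into the budget 10·p + 2.5·s = 67.5: 11.25·p = 67.5, so p* = 6.
Then s* = 0.5·6 = 3.

p* = 6, s* = 3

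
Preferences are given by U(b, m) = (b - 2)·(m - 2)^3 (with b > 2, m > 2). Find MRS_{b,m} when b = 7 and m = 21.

MRS = 19/15

MU_b = (m−2)^3, MU_m = 3·(b−2)·(m−2)^2.
MRS = (1/3)·(m−2)/(b−2).
At (7, 21): MRS = 19/15.
That is, one extra unit of b is worth 19/15 units of m at the margin.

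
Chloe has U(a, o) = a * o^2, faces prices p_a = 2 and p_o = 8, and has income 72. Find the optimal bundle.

a* = 12, o* = 6

MU_a = o^2 and MU_o = 2·a·o.
MRS = MU_a/MU_o = (1/2)·o/a.
Tangency: set MRS = p_a/p_o = 2/8 = 0.25.
So (1/2)·o/a = 0.25, i.e. o = 0.5·a.
Substitute into the budget 2·a + 8·o = 72: 6·a = 72, so a* = 12.
Then o* = 0.5·12 = 6.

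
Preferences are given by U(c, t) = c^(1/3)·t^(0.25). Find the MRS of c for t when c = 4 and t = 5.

MRS = 5/3

MU_c = 1/3·c^(-2/3)·t^(0.25) and MU_t = 0.25·c^(1/3)·t^(-0.75).
MRS = MU_c/MU_t = (4/3)·t/c.
At (4, 5): MRS = 5/3.
The indifference curve has slope −5/3 at this bundle.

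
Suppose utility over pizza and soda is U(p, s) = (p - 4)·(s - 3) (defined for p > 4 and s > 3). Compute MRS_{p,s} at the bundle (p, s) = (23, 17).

MU_p = (s−3), MU_s = (p−4).
MRS = (s−3)/(p−4).
At (23, 17): MRS = 14/19.
That is, one extra unit of p is worth 14/19 units of s at the margin.

MRS = 14/19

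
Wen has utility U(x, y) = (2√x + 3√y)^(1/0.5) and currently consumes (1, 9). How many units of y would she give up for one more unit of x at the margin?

For CES with ρ = 0.5, MRS = (2/3)·√(y/x).
At (1, 9): MRS = 2.
That is, one extra unit of x is worth 2 units of y at the margin.

MRS = 2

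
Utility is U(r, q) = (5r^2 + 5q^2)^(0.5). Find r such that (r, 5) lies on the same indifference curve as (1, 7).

U depends on (r, q) only through S = 5r^2 + 5q^2, so equal utility means equal S. At (1, 7): S = 250.
With q = 5: 5·5^2 = 125, so 5r^2 = 250 − 125 = 125, i.e. r^2 = 25.
Hence r = √25 = 5.
Check: U(5, 5) = 15.8114.

r = 5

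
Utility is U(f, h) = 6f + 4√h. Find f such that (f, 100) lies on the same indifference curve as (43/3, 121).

U(43/3, 121) = 130.
Set U(f, 100) = 130 and solve.
With h = 100: √100 = 10, so 6f = 130 − 4·10 = 90 and f = 15.
Check: U(15, 100) = 130.

f = 15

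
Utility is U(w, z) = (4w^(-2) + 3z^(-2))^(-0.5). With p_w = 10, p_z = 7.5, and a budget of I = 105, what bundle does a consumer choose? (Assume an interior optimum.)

w* = 6, z* = 6

For CES with ρ = -2, MRS = (4/3)·(z/w)^3.
Tangency: set MRS = p_w/p_z = 10/7.5 = 4/3.
So (z/w)^3 = 1; taking the cube root, z/w = 1, i.e. z = w.
Substitute into the budget 10·w + 7.5·z = 105: 17.5·w = 105, so w* = 6 and z* = 6.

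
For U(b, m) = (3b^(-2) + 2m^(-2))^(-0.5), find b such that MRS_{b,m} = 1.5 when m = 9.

For CES with ρ = -2, MRS = (3/2)·(m/b)^3.
Setting (3/2)·(9/b)^3 = 1.5 gives (9/b)^3 = 1, so 9/b = 1 and b = 9.

b = 9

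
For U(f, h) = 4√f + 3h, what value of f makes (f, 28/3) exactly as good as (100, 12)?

f = 144

U(100, 12) = 76.
Set U(f, 28/3) = 76 and solve.
With h = 28/3: 4√f = 76 − 3·28/3 = 48, so √f = 12 and f = 144.
Check: U(144, 28/3) = 76.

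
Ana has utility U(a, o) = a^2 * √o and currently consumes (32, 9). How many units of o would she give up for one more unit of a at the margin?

MU_a = 2·a·√o and MU_o = 0.5·a^2·o^(-0.5).
MRS = MU_a/MU_o = (4)·o/a.
At (32, 9): MRS = 1.125.
That is, one extra unit of a is worth 1.125 units of o at the margin.

MRS = 1.125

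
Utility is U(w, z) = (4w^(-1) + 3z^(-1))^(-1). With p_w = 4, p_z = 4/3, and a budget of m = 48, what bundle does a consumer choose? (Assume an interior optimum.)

For CES with ρ = -1, MRS = (4/3)·(z/w)^2.
Tangency: set MRS = p_w/p_z = 4/(4/3) = 3.
So (z/w)^2 = 2.25; taking the square root, z/w = 1.5, i.e. z = 1.5·w.
Substitute into the budget 4·w + (4/3)·z = 48: 6·w = 48, so w* = 8 and z* = 1.5·8 = 12.

w* = 8, z* = 12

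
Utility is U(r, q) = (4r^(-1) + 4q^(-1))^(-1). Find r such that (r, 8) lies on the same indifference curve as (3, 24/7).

U depends on (r, q) only through S = 4r^(-1) + 4q^(-1), so equal utility means equal S. At (3, 24/7): S = 2.5.
With q = 8: 4·8^(-1) = 0.5, so 4r^(-1) = 2.5 − 0.5 = 2, i.e. r^(-1) = 0.5.
Hence r = 1/0.5 = 2.
Check: U(2, 8) = 0.4.

r = 2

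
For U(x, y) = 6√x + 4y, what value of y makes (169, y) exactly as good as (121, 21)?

y = 18

U(121, 21) = 150.
Set U(169, y) = 150 and solve.
With x = 169: √169 = 13, so 4y = 150 − 6·13 = 72 and y = 18.
Check: U(169, 18) = 150.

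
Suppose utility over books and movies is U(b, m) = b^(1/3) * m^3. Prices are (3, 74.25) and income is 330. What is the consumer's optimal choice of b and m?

b* = 11, m* = 4

MU_b = 1/3·b^(-2/3)·m^3 and MU_m = 3·b^(1/3)·m^2.
MRS = MU_b/MU_m = (1/9)·m/b.
Tangency: set MRS = p_b/p_m = 3/74.25 = 4/99.
So (1/9)·m/b = 4/99, i.e. m = (4/11)·b.
Substitute into the budget 3·b + 74.25·m = 330: 30·b = 330, so b* = 11.
Then m* = (4/11)·11 = 4.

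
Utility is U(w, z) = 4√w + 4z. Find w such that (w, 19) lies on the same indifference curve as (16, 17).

U(16, 17) = 84.
Set U(w, 19) = 84 and solve.
With z = 19: 4√w = 84 − 4·19 = 8, so √w = 2 and w = 4.
Check: U(4, 19) = 84.

w = 4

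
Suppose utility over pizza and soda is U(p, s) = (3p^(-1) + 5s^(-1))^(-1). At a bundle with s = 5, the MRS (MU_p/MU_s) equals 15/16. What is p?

For CES with ρ = -1, MRS = (3/5)·(s/p)^2.
Setting (3/5)·(5/p)^2 = 15/16 gives (5/p)^2 = 25/16, so 5/p = 1.25 and p = 4.

p = 4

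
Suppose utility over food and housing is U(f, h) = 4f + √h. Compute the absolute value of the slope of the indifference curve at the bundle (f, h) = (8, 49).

MU_f = 4, MU_h = 1/(2√h).
MRS = 4 ÷ (1/(2√h)).
At (8, 49): MRS = 56.
That is, one extra unit of f is worth 56 units of h at the margin.

MRS = 56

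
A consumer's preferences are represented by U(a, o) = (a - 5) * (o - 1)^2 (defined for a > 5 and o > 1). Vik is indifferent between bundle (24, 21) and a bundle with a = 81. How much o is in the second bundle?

o = 11

U(24, 21) = 7600.
Set U(81, o) = 7600 and solve.
With a = 81: (81 − 5) = 76, so (o − 1)^2 = 7600/76 = 100.
Taking the square root (with o > 1): o − 1 = 10, so o = 11.
Check: U(81, 11) = 7600.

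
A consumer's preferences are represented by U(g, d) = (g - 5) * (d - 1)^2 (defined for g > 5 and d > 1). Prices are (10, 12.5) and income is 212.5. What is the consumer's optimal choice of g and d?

MU_g = (d−1)^2, MU_d = 2·(g−5)·(d−1).
MRS = (1/2)·(d−1)/(g−5).
Tangency: set MRS = p_g/p_d = 10/12.5 = 0.8.
So (1/2)·(d − 1)/(g − 5) = 0.8, i.e. (d − 1) = 1.6·(g − 5).
Rewrite the budget in excess-of-subsistence terms: 10·(g − 5) + 12.5·(d − 1) = 212.5 − 10·5 − 12.5·1 = 150.
Substituting, 30·(g − 5) = 150, so g − 5 = 5 and g* = 10.
Then d − 1 = 1.6·5 = 8, so d* = 9.

g* = 10, d* = 9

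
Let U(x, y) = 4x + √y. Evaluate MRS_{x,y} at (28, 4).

MU_x = 4, MU_y = 1/(2√y).
MRS = 4 ÷ (1/(2√y)).
At (28, 4): MRS = 16.
So at (28, 4) the consumer would give up 16 units of y for one more unit of x.

MRS = 16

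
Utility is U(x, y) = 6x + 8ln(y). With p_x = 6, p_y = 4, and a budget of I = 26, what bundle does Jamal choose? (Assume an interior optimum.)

x* = 3, y* = 2

MU_x = 6, MU_y = 8/y.
MRS = 6 ÷ (8/y).
Tangency: set MRS = p_x/p_y = 6/4 = 1.5.
MRS depends only on y: 0.75·y = 1.5 ⇒ y* = 1.5/0.75 = 2.
From the budget, 6·x = 26 − 4·2 = 18, so x* = 3.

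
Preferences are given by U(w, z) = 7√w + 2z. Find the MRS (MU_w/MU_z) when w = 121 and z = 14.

MRS = 7/44

MU_w = 7/(2√w), MU_z = 2.
MRS = 7/(2√w) ÷ 2.
At (121, 14): MRS = 7/44.
So at (121, 14) the consumer would give up 7/44 units of z for one more unit of w.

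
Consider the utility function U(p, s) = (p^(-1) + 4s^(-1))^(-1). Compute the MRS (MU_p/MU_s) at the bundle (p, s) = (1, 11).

For CES with ρ = -1, MRS = (1/4)·(s/p)^2.
At (1, 11): MRS = 30.25.
So at (1, 11) the consumer would give up 30.25 units of s for one more unit of p.

MRS = 30.25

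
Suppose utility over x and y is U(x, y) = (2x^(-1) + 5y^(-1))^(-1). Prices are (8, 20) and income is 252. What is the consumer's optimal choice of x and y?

For CES with ρ = -1, MRS = (2/5)·(y/x)^2.
Tangency: set MRS = p_x/p_y = 8/20 = 0.4.
So (y/x)^2 = 1; taking the square root, y/x = 1, i.e. y = x.
Substitute into the budget 8·x + 20·y = 252: 28·x = 252, so x* = 9 and y* = 9.

x* = 9, y* = 9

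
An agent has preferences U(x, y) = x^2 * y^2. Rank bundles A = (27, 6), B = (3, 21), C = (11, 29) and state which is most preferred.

Bundle C

Evaluate utility at each bundle:
U(A) = 26244.
U(B) = 3969.
U(C) = 101761.
Highest utility is C, so C ≻ A ≻ B.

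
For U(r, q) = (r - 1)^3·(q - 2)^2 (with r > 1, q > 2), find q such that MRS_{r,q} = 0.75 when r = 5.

MU_r = 3·(r−1)^2·(q−2)^2, MU_q = 2·(r−1)^3·(q−2).
MRS = (3/2)·(q−2)/(r−1).
Substitute r = 5: MRS = (q − 2)/(8/3). Setting this equal to 0.75 gives q − 2 = 0.75·(8/3) = 2, so q = 4.

q = 4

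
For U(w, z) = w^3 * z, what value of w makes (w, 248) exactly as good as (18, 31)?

w = 9

U(18, 31) = 180792.
Set U(w, 248) = 180792 and solve.
With z = 248: w^3 = 180792/248 = 729; taking the cube root, w = 9.
Check: U(9, 248) = 180792.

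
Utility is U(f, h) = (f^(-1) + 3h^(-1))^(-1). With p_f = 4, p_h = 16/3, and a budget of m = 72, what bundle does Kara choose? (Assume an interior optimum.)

f* = 6, h* = 9

For CES with ρ = -1, MRS = (1/3)·(h/f)^2.
Tangency: set MRS = p_f/p_h = 4/(16/3) = 0.75.
So (h/f)^2 = 2.25; taking the square root, h/f = 1.5, i.e. h = 1.5·f.
Substitute into the budget 4·f + (16/3)·h = 72: 12·f = 72, so f* = 6 and h* = 1.5·6 = 9.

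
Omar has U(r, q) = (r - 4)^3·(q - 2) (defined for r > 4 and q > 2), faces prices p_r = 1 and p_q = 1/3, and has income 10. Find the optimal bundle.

MU_r = 3·(r−4)^2·(q−2), MU_q = (r−4)^3.
MRS = (3/1)·(q−2)/(r−4).
Tangency: set MRS = p_r/p_q = 1/(1/3) = 3.
So (3/1)·(q − 2)/(r − 4) = 3, i.e. (q − 2) = (r − 4).
Rewrite the budget in excess-of-subsistence terms: 1·(r − 4) + (1/3)·(q − 2) = 10 − 1·4 − (1/3)·2 = 16/3.
Substituting, (4/3)·(r − 4) = 16/3, so r − 4 = 4 and r* = 8.
Then q − 2 = 4, so q* = 6.

r* = 8, q* = 6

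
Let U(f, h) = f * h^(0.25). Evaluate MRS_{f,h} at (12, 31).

MRS = 31/3

MU_f = h^(0.25) and MU_h = 0.25·f·h^(-0.75).
MRS = MU_f/MU_h = (4)·h/f.
At (12, 31): MRS = 31/3.
So at (12, 31) the consumer would give up 31/3 units of h for one more unit of f.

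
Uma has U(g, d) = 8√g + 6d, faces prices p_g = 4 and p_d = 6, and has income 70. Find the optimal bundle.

g* = 1, d* = 11

MU_g = 8/(2√g), MU_d = 6.
MRS = 8/(2√g) ÷ 6.
Tangency: set MRS = p_g/p_d = 4/6 = 2/3.
MRS depends only on g: (2/3)/√g = 2/3 ⇒ √g = (2/3)/(2/3) = 1 ⇒ g* = 1.
From the budget, 6·d = 70 − 4·1 = 66, so d* = 11.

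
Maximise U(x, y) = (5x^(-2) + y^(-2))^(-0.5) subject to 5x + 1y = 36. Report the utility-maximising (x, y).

x* = 6, y* = 6

For CES with ρ = -2, MRS = (5/1)·(y/x)^3.
Tangency: set MRS = p_x/p_y = 5/1 = 5.
So (y/x)^3 = 1; taking the cube root, y/x = 1, i.e. y = x.
Substitute into the budget 5·x + 1·y = 36: 6·x = 36, so x* = 6 and y* = 6.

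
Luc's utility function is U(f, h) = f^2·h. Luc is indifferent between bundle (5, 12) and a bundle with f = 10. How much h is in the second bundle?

h = 3

U(5, 12) = 300.
Set U(10, h) = 300 and solve.
With f = 10: 10^2 = 100, so h = 300/100 = 3.
Check: U(10, 3) = 300.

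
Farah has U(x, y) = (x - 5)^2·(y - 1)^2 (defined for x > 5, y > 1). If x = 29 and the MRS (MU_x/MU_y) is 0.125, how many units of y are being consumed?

MU_x = 2·(x−5)·(y−1)^2, MU_y = 2·(x−5)^2·(y−1).
MRS = (y−1)/(x−5).
Substitute x = 29: MRS = (y − 1)/24. Setting this equal to 0.125 gives y − 1 = 0.125·24 = 3, so y = 4.

y = 4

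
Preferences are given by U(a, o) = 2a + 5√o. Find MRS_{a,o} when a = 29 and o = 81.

MU_a = 2, MU_o = 5/(2√o).
MRS = 2 ÷ (5/(2√o)).
At (29, 81): MRS = 7.2.
The indifference curve has slope −7.2 at this bundle.

MRS = 7.2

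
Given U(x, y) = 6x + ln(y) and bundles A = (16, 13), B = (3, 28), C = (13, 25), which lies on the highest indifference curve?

Evaluate utility at each bundle:
U(A) = 98.565.
U(B) = 21.332.
U(C) = 81.219.
Highest utility is A, so A ≻ C ≻ B.

Bundle A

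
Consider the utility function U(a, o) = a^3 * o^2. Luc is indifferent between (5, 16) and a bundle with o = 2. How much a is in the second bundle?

a = 20

U(5, 16) = 32000.
Set U(a, 2) = 32000 and solve.
With o = 2: 2^2 = 4, so a^3 = 32000/4 = 8000; taking the cube root, a = 20.
Check: U(20, 2) = 32000.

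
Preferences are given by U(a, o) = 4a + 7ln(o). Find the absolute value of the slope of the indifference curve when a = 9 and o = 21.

MRS = 12

MU_a = 4, MU_o = 7/o.
MRS = 4 ÷ (7/o).
At (9, 21): MRS = 12.
The indifference curve has slope −12 at this bundle.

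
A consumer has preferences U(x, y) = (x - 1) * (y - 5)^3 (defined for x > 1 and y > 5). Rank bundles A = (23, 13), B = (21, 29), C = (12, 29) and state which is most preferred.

Bundle B

Evaluate utility at each bundle:
U(A) = 11264.
U(B) = 276480.
U(C) = 152064.
Highest utility is B, so B ≻ C ≻ A.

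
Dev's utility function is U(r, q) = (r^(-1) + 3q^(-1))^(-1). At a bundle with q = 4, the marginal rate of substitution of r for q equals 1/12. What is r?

For CES with ρ = -1, MRS = (1/3)·(q/r)^2.
Setting (1/3)·(4/r)^2 = 1/12 gives (4/r)^2 = 0.25, so 4/r = 0.5 and r = 8.

r = 8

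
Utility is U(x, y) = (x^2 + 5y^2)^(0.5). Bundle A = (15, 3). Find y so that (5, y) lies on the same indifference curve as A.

y = 7

U depends on (x, y) only through S = x^2 + 5y^2, so equal utility means equal S. At (15, 3): S = 270.
With x = 5: 5^2 = 25, so 5y^2 = 270 − 25 = 245, i.e. y^2 = 49.
Hence y = √49 = 7.
Check: U(5, 7) = 16.4317.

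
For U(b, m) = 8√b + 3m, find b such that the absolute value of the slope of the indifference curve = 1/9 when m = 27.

MU_b = 8/(2√b), MU_m = 3.
MRS = 8/(2√b) ÷ 3.
MRS depends only on b: (4/3)/√b = 1/9 ⇒ √b = (4/3)/(1/9) = 12 ⇒ b = 144.

b = 144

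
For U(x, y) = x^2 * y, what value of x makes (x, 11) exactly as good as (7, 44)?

U(7, 44) = 2156.
Set U(x, 11) = 2156 and solve.
With y = 11: x^2 = 2156/11 = 196; taking the square root, x = 14.
Check: U(14, 11) = 2156.

x = 14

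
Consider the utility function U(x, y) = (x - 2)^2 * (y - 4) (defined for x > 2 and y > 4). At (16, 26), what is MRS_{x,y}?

MU_x = 2·(x−2)·(y−4), MU_y = (x−2)^2.
MRS = (2/1)·(y−4)/(x−2).
At (16, 26): MRS = 22/7.
That is, one extra unit of x is worth 22/7 units of y at the margin.

MRS = 22/7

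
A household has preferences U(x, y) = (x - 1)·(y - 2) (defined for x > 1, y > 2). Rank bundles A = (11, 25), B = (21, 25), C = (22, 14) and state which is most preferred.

Bundle B

Evaluate utility at each bundle:
U(A) = 230.
U(B) = 460.
U(C) = 252.
Highest utility is B, so B ≻ C ≻ A.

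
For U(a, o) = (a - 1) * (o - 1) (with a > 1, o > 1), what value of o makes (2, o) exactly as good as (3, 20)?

U(3, 20) = 38.
Set U(2, o) = 38 and solve.
With a = 2: (2 − 1) = 1, so (o − 1) = 38/1 = 38.
So o = 1 + 38 = 39.
Check: U(2, 39) = 38.

o = 39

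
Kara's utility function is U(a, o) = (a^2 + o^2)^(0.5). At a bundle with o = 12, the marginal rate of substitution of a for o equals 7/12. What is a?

a = 7

For CES with ρ = 2, MRS = (o/a)^(-1).
Setting (12/a)^(-1) = 7/12 gives 12/a = 12/7 and a = 7.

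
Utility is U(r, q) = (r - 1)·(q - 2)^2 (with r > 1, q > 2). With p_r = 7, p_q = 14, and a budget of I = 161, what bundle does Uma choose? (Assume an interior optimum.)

MU_r = (q−2)^2, MU_q = 2·(r−1)·(q−2).
MRS = (1/2)·(q−2)/(r−1).
Tangency: set MRS = p_r/p_q = 7/14 = 0.5.
So (1/2)·(q − 2)/(r − 1) = 0.5, i.e. (q − 2) = (r − 1).
Rewrite the budget in excess-of-subsistence terms: 7·(r − 1) + 14·(q − 2) = 161 − 7·1 − 14·2 = 126.
Substituting, 21·(r − 1) = 126, so r − 1 = 6 and r* = 7.
Then q − 2 = 6, so q* = 8.

r* = 7, q* = 8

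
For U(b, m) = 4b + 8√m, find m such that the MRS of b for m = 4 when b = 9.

m = 16

MU_b = 4, MU_m = 8/(2√m).
MRS = 4 ÷ (8/(2√m)).
MRS depends only on m: √m = 4 ⇒ √m = 4 ⇒ m = 16.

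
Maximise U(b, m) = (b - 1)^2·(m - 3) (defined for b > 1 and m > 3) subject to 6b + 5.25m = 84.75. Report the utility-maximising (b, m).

b* = 8, m* = 7

MU_b = 2·(b−1)·(m−3), MU_m = (b−1)^2.
MRS = (2/1)·(m−3)/(b−1).
Tangency: set MRS = p_b/p_m = 6/5.25 = 8/7.
So (2/1)·(m − 3)/(b − 1) = 8/7, i.e. (m − 3) = (4/7)·(b − 1).
Rewrite the budget in excess-of-subsistence terms: 6·(b − 1) + 5.25·(m − 3) = 84.75 − 6·1 − 5.25·3 = 63.
Substituting, 9·(b − 1) = 63, so b − 1 = 7 and b* = 8.
Then m − 3 = (4/7)·7 = 4, so m* = 7.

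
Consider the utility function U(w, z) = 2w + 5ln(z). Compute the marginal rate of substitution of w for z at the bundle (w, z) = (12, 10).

MU_w = 2, MU_z = 5/z.
MRS = 2 ÷ (5/z).
At (12, 10): MRS = 4.
The indifference curve has slope −4 at this bundle.

MRS = 4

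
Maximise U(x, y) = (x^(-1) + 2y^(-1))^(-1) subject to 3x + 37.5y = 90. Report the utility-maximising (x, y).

For CES with ρ = -1, MRS = (1/2)·(y/x)^2.
Tangency: set MRS = p_x/p_y = 3/37.5 = 2/25.
So (y/x)^2 = 4/25; taking the square root, y/x = 0.4, i.e. y = 0.4·x.
Substitute into the budget 3·x + 37.5·y = 90: 18·x = 90, so x* = 5 and y* = 0.4·5 = 2.

x* = 5, y* = 2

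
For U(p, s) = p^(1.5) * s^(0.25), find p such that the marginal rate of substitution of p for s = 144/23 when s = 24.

p = 23

MU_p = 1.5·√p·s^(0.25) and MU_s = 0.25·p^(1.5)·s^(-0.75).
MRS = MU_p/MU_s = (6)·s/p.
Substitute s = 24: MRS = 144/p. Setting 144/p = 144/23 gives p = 144/(144/23) = 23.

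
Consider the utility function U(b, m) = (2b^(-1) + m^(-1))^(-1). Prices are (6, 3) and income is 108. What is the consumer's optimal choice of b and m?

For CES with ρ = -1, MRS = (2/1)·(m/b)^2.
Tangency: set MRS = p_b/p_m = 6/3 = 2.
So (m/b)^2 = 1; taking the square root, m/b = 1, i.e. m = b.
Substitute into the budget 6·b + 3·m = 108: 9·b = 108, so b* = 12 and m* = 12.

b* = 12, m* = 12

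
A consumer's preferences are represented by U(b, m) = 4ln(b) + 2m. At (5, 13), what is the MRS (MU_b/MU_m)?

MRS = 0.4

MU_b = 4/b, MU_m = 2.
MRS = 4/b ÷ 2.
At (5, 13): MRS = 0.4.
That is, one extra unit of b is worth 0.4 units of m at the margin.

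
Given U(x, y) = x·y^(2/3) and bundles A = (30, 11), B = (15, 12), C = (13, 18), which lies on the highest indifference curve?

Evaluate utility at each bundle:
U(A) = 148.383.
U(B) = 78.622.
U(C) = 89.288.
Highest utility is A, so A ≻ C ≻ B.

Bundle A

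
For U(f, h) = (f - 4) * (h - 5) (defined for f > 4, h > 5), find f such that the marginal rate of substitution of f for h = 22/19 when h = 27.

f = 23

MU_f = (h−5), MU_h = (f−4).
MRS = (h−5)/(f−4).
Substitute h = 27: MRS = 22/(f − 4). Setting this equal to 22/19 gives f − 4 = 22/(22/19) = 19, so f = 23.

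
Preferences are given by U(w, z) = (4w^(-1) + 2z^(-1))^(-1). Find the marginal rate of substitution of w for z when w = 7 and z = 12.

MRS = 288/49

For CES with ρ = -1, MRS = (4/2)·(z/w)^2.
At (7, 12): MRS = 288/49.
That is, one extra unit of w is worth 288/49 units of z at the margin.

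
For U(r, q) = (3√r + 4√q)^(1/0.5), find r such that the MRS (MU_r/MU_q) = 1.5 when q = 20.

For CES with ρ = 0.5, MRS = (3/4)·√(q/r).
Setting (3/4)·√(20/r) = 1.5 gives √(20/r) = 2, so 20/r = 4 and r = 5.

r = 5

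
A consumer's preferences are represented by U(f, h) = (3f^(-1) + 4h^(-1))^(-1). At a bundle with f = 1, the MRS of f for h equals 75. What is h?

h = 10

For CES with ρ = -1, MRS = (3/4)·(h/f)^2.
Setting (3/4)·(h/1)^2 = 75 gives (h/1)^2 = 100, so h/1 = 10 and h = 10.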